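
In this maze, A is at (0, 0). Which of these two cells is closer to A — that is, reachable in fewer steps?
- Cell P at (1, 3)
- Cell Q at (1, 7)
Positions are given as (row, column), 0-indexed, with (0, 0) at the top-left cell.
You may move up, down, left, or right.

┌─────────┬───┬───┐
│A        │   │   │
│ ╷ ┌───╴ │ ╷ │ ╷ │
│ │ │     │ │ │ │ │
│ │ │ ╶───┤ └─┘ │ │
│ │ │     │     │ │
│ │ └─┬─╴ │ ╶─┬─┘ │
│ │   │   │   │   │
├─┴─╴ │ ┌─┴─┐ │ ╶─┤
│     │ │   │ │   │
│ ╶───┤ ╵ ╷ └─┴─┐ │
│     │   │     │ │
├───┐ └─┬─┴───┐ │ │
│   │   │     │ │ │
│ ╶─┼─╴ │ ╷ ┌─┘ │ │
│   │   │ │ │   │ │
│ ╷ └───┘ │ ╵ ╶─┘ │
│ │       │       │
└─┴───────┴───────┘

Shortest path A → P at (1, 3): 6 steps
Shortest path A → Q at (1, 7): 38 steps

P is closer (6 steps vs 38 steps).

Path to P:

┌─────────┬───┬───┐
│A → → → ↓│   │   │
│ ╷ ┌───╴ │ ╷ │ ╷ │
│ │ │  P ↲│ │ │ │ │
│ │ │ ╶───┤ └─┘ │ │
│ │ │     │     │ │
│ │ └─┬─╴ │ ╶─┬─┘ │
│ │   │   │   │   │
├─┴─╴ │ ┌─┴─┐ │ ╶─┤
│     │ │   │ │   │
│ ╶───┤ ╵ ╷ └─┴─┐ │
│     │   │     │ │
├───┐ └─┬─┴───┐ │ │
│   │   │     │ │ │
│ ╶─┼─╴ │ ╷ ┌─┘ │ │
│   │   │ │ │   │ │
│ ╷ └───┘ │ ╵ ╶─┘ │
│ │       │       │
└─┴───────┴───────┘

Path to Q:

┌─────────┬───┬───┐
│A → → → ↓│   │↓ ↰│
│ ╷ ┌───╴ │ ╷ │ ╷ │
│ │ │↓ ← ↲│ │ │Q│↑│
│ │ │ ╶───┤ └─┘ │ │
│ │ │↳ → ↓│     │↑│
│ │ └─┬─╴ │ ╶─┬─┘ │
│ │   │↓ ↲│   │↱ ↑│
├─┴─╴ │ ┌─┴─┐ │ ╶─┤
│     │↓│↱ ↓│ │↑ ↰│
│ ╶───┤ ╵ ╷ └─┴─┐ │
│     │↳ ↑│↳ → ↓│↑│
├───┐ └─┬─┴───┐ │ │
│   │   │     │↓│↑│
│ ╶─┼─╴ │ ╷ ┌─┘ │ │
│   │   │ │ │↓ ↲│↑│
│ ╷ └───┘ │ ╵ ╶─┘ │
│ │       │  ↳ → ↑│
└─┴───────┴───────┘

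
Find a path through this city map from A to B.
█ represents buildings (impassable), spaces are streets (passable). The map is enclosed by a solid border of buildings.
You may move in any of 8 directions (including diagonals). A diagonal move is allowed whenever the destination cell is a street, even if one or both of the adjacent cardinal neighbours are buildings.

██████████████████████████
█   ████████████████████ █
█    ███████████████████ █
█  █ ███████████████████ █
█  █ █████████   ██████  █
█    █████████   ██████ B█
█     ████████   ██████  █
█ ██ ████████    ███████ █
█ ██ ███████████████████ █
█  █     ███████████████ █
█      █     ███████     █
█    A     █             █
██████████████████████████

Finding the shortest path from A to B:
Movement: 8-directional
Path length: 23 steps
Directions: right → right → right → right → right → up-right → right → down-right → right → right → right → right → right → right → right → right → right → up-right → up-right → up → up → up → up

Solution:

██████████████████████████
█   ████████████████████ █
█    ███████████████████ █
█  █ ███████████████████ █
█  █ █████████   ██████  █
█    █████████   ██████ B█
█     ████████   ██████ ↑█
█ ██ ████████    ███████↑█
█ ██ ███████████████████↑█
█  █     ███████████████↑█
█      █   →↘███████   ↗ █
█    A→→→→↗█ →→→→→→→→→↗  █
██████████████████████████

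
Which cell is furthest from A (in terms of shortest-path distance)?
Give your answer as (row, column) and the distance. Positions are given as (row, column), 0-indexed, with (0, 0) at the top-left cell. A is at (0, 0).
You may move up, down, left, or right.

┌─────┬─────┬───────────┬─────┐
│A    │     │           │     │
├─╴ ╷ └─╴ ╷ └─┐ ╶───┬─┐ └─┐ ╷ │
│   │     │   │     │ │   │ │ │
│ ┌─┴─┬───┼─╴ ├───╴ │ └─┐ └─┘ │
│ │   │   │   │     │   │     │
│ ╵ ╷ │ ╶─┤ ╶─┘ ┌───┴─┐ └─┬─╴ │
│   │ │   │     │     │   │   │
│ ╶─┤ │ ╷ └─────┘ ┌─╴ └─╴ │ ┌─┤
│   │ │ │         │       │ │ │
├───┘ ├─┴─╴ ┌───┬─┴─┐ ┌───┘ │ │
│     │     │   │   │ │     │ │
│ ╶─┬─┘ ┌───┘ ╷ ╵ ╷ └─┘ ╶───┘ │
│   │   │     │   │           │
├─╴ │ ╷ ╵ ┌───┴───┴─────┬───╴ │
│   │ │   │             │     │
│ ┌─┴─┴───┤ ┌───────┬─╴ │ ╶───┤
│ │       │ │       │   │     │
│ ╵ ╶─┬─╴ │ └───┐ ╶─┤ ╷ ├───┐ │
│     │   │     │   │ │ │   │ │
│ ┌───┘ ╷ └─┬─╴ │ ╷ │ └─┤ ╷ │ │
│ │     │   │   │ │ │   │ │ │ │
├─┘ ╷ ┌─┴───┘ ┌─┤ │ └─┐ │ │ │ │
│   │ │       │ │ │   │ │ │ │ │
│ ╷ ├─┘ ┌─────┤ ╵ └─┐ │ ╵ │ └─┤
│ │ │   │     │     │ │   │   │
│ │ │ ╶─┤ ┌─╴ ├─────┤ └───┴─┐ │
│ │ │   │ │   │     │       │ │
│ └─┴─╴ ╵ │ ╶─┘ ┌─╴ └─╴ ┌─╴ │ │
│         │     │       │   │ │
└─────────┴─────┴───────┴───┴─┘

Computing BFS distances from A to all cells:
Furthest cell: (14, 14)
Distance: 76 steps

Path from A to the furthest cell:

┌─────┬─────┬───────────┬─────┐
│A ↓  │     │           │     │
├─╴ ╷ └─╴ ╷ └─┐ ╶───┬─┐ └─┐ ╷ │
│↓ ↲│     │   │     │ │   │ │ │
│ ┌─┴─┬───┼─╴ ├───╴ │ └─┐ └─┘ │
│↓│↱ ↓│   │   │     │   │     │
│ ╵ ╷ │ ╶─┤ ╶─┘ ┌───┴─┐ └─┬─╴ │
│↳ ↑│↓│   │     │     │   │   │
│ ╶─┤ │ ╷ └─────┘ ┌─╴ └─╴ │ ┌─┤
│   │↓│ │         │       │ │ │
├───┘ ├─┴─╴ ┌───┬─┴─┐ ┌───┘ │ │
│↓ ← ↲│     │   │   │ │     │ │
│ ╶─┬─┘ ┌───┘ ╷ ╵ ╷ └─┘ ╶───┘ │
│↳ ↓│   │     │   │           │
├─╴ │ ╷ ╵ ┌───┴───┴─────┬───╴ │
│↓ ↲│ │   │↱ → → → → → ↓│     │
│ ┌─┴─┴───┤ ┌───────┬─╴ │ ╶───┤
│↓│↱ → → ↓│↑│       │↓ ↲│     │
│ ╵ ╶─┬─╴ │ └───┐ ╶─┤ ╷ ├───┐ │
│↳ ↑  │↓ ↲│↑ ← ↰│   │↓│ │↱ ↓│ │
│ ┌───┘ ╷ └─┬─╴ │ ╷ │ └─┤ ╷ │ │
│ │↓ ← ↲│   │↱ ↑│ │ │↳ ↓│↑│↓│ │
├─┘ ╷ ┌─┴───┘ ┌─┤ │ └─┐ │ │ │ │
│↓ ↲│ │↱ → → ↑│ │ │   │↓│↑│↓│ │
│ ╷ ├─┘ ┌─────┤ ╵ └─┐ │ ╵ │ └─┤
│↓│ │↱ ↑│     │     │ │↳ ↑│↳ ↓│
│ │ │ ╶─┤ ┌─╴ ├─────┤ └───┴─┐ │
│↓│ │↑ ↰│ │   │     │       │↓│
│ └─┴─╴ ╵ │ ╶─┘ ┌─╴ └─╴ ┌─╴ │ │
│↳ → → ↑  │     │       │   │B│
└─────────┴─────┴───────┴───┴─┘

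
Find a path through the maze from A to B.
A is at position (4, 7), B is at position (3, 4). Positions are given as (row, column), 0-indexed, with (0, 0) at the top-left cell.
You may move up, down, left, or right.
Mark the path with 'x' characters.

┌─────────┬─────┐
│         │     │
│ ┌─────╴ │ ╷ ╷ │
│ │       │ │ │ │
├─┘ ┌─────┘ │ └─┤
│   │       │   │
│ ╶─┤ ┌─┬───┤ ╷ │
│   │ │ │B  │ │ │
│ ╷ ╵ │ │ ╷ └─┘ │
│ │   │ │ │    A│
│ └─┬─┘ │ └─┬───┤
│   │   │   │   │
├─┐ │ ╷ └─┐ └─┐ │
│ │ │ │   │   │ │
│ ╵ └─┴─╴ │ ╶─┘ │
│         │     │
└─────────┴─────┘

Finding the shortest path from (4, 7) to (3, 4):
Path length: 4 steps
Directions: left → left → up → left

Solution:

┌─────────┬─────┐
│         │     │
│ ┌─────╴ │ ╷ ╷ │
│ │       │ │ │ │
├─┘ ┌─────┘ │ └─┤
│   │       │   │
│ ╶─┤ ┌─┬───┤ ╷ │
│   │ │ │B x│ │ │
│ ╷ ╵ │ │ ╷ └─┘ │
│ │   │ │ │x x A│
│ └─┬─┘ │ └─┬───┤
│   │   │   │   │
├─┐ │ ╷ └─┐ └─┐ │
│ │ │ │   │   │ │
│ ╵ └─┴─╴ │ ╶─┘ │
│         │     │
└─────────┴─────┘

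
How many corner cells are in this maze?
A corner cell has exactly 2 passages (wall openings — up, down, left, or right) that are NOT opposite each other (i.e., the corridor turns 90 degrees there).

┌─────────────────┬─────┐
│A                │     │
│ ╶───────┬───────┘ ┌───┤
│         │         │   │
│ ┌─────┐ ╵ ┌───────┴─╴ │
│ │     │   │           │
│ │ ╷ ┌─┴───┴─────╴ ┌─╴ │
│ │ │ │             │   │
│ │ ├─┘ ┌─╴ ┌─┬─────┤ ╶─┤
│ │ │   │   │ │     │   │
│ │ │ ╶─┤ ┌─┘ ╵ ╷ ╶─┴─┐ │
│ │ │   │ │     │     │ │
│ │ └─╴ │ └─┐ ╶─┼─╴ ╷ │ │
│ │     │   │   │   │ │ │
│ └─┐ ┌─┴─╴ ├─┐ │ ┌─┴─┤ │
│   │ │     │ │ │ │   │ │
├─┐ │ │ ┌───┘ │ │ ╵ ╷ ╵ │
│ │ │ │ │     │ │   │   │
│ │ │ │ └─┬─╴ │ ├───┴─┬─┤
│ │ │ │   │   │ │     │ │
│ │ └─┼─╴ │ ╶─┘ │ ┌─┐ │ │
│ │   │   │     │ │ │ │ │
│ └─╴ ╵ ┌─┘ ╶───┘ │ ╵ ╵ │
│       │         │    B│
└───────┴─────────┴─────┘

Counting corner cells (2 non-opposite passages):
Total corners: 59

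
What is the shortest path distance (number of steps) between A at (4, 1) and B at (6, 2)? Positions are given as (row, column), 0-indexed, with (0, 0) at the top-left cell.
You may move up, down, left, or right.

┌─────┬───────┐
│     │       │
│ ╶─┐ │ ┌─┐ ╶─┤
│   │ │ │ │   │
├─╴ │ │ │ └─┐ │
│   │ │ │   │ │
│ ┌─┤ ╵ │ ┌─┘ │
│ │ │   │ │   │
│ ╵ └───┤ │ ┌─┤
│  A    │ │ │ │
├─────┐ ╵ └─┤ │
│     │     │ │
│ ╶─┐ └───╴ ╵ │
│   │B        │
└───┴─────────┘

Finding path from (4, 1) to (6, 2):
Path: (4,1) → (4,2) → (4,3) → (5,3) → (5,4) → (5,5) → (6,5) → (6,4) → (6,3) → (6,2)
Distance: 9 steps

Solution:

┌─────┬───────┐
│     │       │
│ ╶─┐ │ ┌─┐ ╶─┤
│   │ │ │ │   │
├─╴ │ │ │ └─┐ │
│   │ │ │   │ │
│ ┌─┤ ╵ │ ┌─┘ │
│ │ │   │ │   │
│ ╵ └───┤ │ ┌─┤
│  A → ↓│ │ │ │
├─────┐ ╵ └─┤ │
│     │↳ → ↓│ │
│ ╶─┐ └───╴ ╵ │
│   │B ← ← ↲  │
└───┴─────────┘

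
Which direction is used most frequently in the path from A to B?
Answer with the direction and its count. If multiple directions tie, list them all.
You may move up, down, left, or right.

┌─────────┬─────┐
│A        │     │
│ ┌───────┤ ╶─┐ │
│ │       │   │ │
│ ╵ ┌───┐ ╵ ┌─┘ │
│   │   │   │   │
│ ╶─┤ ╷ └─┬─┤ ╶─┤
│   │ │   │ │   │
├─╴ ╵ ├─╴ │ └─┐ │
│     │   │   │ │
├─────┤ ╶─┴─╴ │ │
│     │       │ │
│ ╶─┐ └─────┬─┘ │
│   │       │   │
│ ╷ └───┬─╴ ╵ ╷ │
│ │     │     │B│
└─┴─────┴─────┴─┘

Directions: down, down, right, up, right, right, right, down, right, up, up, right, right, down, down, left, down, right, down, down, down, down
Counts: {'down': 10, 'right': 8, 'up': 3, 'left': 1}
Most common: down (10 times)

Solution:

┌─────────┬─────┐
│A        │↱ → ↓│
│ ┌───────┤ ╶─┐ │
│↓│↱ → → ↓│↑  │↓│
│ ╵ ┌───┐ ╵ ┌─┘ │
│↳ ↑│   │↳ ↑│↓ ↲│
│ ╶─┤ ╷ └─┬─┤ ╶─┤
│   │ │   │ │↳ ↓│
├─╴ ╵ ├─╴ │ └─┐ │
│     │   │   │↓│
├─────┤ ╶─┴─╴ │ │
│     │       │↓│
│ ╶─┐ └─────┬─┘ │
│   │       │  ↓│
│ ╷ └───┬─╴ ╵ ╷ │
│ │     │     │B│
└─┴─────┴─────┴─┘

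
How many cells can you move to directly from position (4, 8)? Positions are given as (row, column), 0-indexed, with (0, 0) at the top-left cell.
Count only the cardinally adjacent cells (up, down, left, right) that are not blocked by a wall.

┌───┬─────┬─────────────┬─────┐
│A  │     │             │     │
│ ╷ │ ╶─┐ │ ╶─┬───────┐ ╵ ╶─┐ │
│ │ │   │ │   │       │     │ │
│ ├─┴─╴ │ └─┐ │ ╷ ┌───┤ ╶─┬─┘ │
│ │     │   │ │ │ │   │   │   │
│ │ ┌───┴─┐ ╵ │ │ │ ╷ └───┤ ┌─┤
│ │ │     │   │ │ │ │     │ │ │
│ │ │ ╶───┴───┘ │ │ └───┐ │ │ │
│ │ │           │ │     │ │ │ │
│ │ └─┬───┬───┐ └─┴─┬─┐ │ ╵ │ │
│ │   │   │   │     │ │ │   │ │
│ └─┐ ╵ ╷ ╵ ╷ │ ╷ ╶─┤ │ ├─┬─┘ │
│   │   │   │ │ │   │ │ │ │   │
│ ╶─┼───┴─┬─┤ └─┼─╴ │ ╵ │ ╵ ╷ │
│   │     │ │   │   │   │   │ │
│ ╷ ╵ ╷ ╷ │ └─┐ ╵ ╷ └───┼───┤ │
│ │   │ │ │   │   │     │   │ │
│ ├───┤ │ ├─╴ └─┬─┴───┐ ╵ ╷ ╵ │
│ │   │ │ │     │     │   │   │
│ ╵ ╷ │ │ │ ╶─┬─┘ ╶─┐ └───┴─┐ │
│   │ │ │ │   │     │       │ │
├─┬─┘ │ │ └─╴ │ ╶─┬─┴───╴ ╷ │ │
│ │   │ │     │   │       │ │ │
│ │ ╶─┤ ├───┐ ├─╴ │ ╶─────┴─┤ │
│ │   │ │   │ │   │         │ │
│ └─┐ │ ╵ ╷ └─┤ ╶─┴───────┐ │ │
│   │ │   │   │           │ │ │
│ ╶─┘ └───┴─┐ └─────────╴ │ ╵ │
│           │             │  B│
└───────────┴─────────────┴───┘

Checking passable neighbors of (4, 8):
Neighbors: (3, 8)
Count: 1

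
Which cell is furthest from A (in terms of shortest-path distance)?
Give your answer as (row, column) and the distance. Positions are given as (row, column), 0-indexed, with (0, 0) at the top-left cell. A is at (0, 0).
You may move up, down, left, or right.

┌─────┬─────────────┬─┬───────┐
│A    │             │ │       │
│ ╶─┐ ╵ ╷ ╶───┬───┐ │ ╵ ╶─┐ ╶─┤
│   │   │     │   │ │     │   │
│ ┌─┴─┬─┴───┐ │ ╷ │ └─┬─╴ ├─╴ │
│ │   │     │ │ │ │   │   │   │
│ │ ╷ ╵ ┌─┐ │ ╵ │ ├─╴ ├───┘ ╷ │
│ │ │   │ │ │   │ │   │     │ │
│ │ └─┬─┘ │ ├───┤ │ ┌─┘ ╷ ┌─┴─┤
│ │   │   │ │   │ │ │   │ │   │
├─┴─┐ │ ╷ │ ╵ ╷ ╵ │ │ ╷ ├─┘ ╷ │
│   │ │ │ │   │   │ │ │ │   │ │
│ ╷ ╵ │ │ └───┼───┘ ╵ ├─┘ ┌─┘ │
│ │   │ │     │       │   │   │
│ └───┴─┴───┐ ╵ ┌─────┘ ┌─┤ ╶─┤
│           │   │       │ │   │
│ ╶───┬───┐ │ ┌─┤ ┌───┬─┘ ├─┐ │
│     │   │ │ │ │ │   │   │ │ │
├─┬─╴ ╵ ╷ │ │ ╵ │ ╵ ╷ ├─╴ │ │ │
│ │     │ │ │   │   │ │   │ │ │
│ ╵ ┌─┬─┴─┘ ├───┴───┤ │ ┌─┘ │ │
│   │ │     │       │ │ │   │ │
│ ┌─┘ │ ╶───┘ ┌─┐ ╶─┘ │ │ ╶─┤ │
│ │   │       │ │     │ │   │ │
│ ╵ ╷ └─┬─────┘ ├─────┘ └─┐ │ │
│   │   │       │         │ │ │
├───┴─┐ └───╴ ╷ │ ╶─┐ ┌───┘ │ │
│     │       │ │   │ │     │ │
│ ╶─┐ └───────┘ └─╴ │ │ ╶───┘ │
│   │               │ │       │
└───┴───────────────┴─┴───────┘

Computing BFS distances from A to all cells:
Furthest cell: (8, 13)
Distance: 105 steps

Path from A to the furthest cell:

┌─────┬─────────────┬─┬───────┐
│A → ↓│↱ ↓          │ │       │
│ ╶─┐ ╵ ╷ ╶───┬───┐ │ ╵ ╶─┐ ╶─┤
│   │↳ ↑│↳ → ↓│↱ ↓│ │     │   │
│ ┌─┴─┬─┴───┐ │ ╷ │ └─┬─╴ ├─╴ │
│ │↓ ↰│↓ ← ↰│↓│↑│↓│   │   │   │
│ │ ╷ ╵ ┌─┐ │ ╵ │ ├─╴ ├───┘ ╷ │
│ │↓│↑ ↲│ │↑│↳ ↑│↓│   │     │ │
│ │ └─┬─┘ │ ├───┤ │ ┌─┘ ╷ ┌─┴─┤
│ │↳ ↓│   │↑│↓ ↰│↓│ │   │ │↱ ↓│
├─┴─┐ │ ╷ │ ╵ ╷ ╵ │ │ ╷ ├─┘ ╷ │
│↓ ↰│↓│ │ │↑ ↲│↑ ↲│ │ │ │↱ ↑│↓│
│ ╷ ╵ │ │ └───┼───┘ ╵ ├─┘ ┌─┘ │
│↓│↑ ↲│ │     │       │↱ ↑│↓ ↲│
│ └───┴─┴───┐ ╵ ┌─────┘ ┌─┤ ╶─┤
│↳ → → → → ↓│   │↱ → → ↑│ │↳ ↓│
│ ╶───┬───┐ │ ┌─┤ ┌───┬─┘ ├─┐ │
│     │   │↓│ │ │↑│↓ ↰│   │B│↓│
├─┬─╴ ╵ ╷ │ │ ╵ │ ╵ ╷ ├─╴ │ │ │
│ │     │ │↓│   │↑ ↲│↑│   │↑│↓│
│ ╵ ┌─┬─┴─┘ ├───┴───┤ │ ┌─┘ │ │
│   │ │↓ ← ↲│↱ → ↓  │↑│ │↱ ↑│↓│
│ ┌─┘ │ ╶───┘ ┌─┐ ╶─┘ │ │ ╶─┤ │
│ │   │↳ → → ↑│ │↳ → ↑│ │↑ ↰│↓│
│ ╵ ╷ └─┬─────┘ ├─────┘ └─┐ │ │
│   │   │       │         │↑│↓│
├───┴─┐ └───╴ ╷ │ ╶─┐ ┌───┘ │ │
│     │       │ │   │ │↱ → ↑│↓│
│ ╶─┐ └───────┘ └─╴ │ │ ╶───┘ │
│   │               │ │↑ ← ← ↲│
└───┴───────────────┴─┴───────┘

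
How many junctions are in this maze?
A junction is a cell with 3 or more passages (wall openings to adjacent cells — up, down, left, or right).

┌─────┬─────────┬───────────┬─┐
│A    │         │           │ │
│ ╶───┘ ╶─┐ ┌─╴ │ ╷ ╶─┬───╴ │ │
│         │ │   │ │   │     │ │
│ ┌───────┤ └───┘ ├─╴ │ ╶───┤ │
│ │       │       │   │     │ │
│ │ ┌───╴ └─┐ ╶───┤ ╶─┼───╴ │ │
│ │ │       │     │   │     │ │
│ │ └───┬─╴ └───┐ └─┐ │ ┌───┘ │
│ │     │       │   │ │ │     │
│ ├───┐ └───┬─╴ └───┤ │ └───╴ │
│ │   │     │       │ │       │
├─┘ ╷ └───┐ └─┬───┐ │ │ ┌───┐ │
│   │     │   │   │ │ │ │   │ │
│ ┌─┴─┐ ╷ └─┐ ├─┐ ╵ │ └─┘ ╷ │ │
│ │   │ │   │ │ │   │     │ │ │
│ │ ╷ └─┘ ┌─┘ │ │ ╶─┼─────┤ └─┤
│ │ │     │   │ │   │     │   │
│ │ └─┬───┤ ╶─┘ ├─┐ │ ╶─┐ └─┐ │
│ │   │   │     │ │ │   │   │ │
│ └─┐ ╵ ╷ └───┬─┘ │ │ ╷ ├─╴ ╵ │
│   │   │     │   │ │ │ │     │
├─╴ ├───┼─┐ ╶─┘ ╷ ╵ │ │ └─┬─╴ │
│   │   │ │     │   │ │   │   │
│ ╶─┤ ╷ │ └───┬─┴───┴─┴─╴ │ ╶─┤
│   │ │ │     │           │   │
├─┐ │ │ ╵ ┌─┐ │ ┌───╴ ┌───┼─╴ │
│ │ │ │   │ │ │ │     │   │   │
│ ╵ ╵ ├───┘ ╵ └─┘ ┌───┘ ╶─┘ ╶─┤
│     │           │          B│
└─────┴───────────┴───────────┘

Checking each cell for number of passages:

Junctions found (3+ passages):
  (0, 5): 3 passages
  (0, 9): 3 passages
  (1, 0): 3 passages
  (1, 3): 3 passages
  (2, 6): 3 passages
  (3, 4): 3 passages
  (4, 5): 3 passages
  (4, 14): 3 passages
  (5, 7): 3 passages
  (5, 11): 3 passages
  (5, 14): 3 passages
  (6, 3): 3 passages
  (7, 4): 3 passages
  (7, 8): 3 passages
  (9, 10): 3 passages
  (10, 5): 3 passages
  (10, 8): 3 passages
  (10, 13): 3 passages
  (10, 14): 3 passages
  (12, 4): 3 passages
  (12, 10): 3 passages
  (14, 1): 3 passages
  (14, 5): 3 passages
  (14, 6): 3 passages
  (14, 11): 3 passages
  (14, 13): 3 passages
Total junctions: 26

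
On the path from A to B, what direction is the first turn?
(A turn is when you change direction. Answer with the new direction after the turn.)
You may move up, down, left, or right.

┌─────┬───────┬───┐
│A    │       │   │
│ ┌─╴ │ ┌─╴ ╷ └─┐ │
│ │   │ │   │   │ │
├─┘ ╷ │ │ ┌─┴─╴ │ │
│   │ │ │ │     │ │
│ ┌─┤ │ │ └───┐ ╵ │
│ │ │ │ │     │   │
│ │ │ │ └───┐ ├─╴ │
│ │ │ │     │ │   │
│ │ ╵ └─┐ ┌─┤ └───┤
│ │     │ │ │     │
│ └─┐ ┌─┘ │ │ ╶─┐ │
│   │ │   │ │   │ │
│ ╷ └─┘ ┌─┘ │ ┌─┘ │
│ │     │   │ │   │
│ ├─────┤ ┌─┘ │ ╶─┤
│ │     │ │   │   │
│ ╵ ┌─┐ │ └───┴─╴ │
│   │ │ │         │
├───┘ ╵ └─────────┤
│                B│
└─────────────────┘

Directions: right, right, down, left, down, left, down, down, down, down, down, down, down, right, up, right, right, down, down, right, right, right, right, right
First turn direction: down

Solution:

┌─────┬───────┬───┐
│A → ↓│       │   │
│ ┌─╴ │ ┌─╴ ╷ └─┐ │
│ │↓ ↲│ │   │   │ │
├─┘ ╷ │ │ ┌─┴─╴ │ │
│↓ ↲│ │ │ │     │ │
│ ┌─┤ │ │ └───┐ ╵ │
│↓│ │ │ │     │   │
│ │ │ │ └───┐ ├─╴ │
│↓│ │ │     │ │   │
│ │ ╵ └─┐ ┌─┤ └───┤
│↓│     │ │ │     │
│ └─┐ ┌─┘ │ │ ╶─┐ │
│↓  │ │   │ │   │ │
│ ╷ └─┘ ┌─┘ │ ┌─┘ │
│↓│     │   │ │   │
│ ├─────┤ ┌─┘ │ ╶─┤
│↓│↱ → ↓│ │   │   │
│ ╵ ┌─┐ │ └───┴─╴ │
│↳ ↑│ │↓│         │
├───┘ ╵ └─────────┤
│      ↳ → → → → B│
└─────────────────┘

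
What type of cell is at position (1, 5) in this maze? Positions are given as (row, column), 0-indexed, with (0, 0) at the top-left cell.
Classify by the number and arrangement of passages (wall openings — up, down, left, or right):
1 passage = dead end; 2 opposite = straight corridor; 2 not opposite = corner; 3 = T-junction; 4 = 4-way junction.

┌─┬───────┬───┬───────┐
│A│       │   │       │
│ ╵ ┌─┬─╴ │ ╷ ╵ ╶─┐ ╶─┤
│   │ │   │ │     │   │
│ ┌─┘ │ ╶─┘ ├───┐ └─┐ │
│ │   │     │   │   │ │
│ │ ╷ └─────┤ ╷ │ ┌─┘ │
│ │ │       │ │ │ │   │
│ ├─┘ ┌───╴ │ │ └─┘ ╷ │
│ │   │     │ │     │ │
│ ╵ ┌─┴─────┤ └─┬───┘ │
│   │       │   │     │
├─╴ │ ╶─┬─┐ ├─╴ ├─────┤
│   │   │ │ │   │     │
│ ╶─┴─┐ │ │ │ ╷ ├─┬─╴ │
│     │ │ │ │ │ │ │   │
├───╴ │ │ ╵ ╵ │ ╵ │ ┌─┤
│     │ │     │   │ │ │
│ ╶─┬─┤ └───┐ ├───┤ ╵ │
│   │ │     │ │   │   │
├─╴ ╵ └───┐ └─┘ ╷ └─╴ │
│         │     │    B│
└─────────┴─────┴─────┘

Checking cell at (1, 5):
Number of passages: 2
Cell type: straight corridor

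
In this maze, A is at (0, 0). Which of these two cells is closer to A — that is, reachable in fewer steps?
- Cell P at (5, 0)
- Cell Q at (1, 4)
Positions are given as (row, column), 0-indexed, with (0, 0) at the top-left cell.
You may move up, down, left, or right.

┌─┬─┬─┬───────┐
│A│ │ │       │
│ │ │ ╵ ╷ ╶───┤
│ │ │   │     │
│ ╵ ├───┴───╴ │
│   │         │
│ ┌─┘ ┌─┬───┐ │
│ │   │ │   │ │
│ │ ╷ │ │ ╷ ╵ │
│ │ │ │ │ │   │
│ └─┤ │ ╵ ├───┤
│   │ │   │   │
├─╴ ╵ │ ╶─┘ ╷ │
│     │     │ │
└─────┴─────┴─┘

Shortest path A → P at (5, 0): 5 steps
Shortest path A → Q at (1, 4): 19 steps

P is closer (5 steps vs 19 steps).

Path to P:

┌─┬─┬─┬───────┐
│A│ │ │       │
│ │ │ ╵ ╷ ╶───┤
│↓│ │   │     │
│ ╵ ├───┴───╴ │
│↓  │         │
│ ┌─┘ ┌─┬───┐ │
│↓│   │ │   │ │
│ │ ╷ │ │ ╷ ╵ │
│↓│ │ │ │ │   │
│ └─┤ │ ╵ ├───┤
│P  │ │   │   │
├─╴ ╵ │ ╶─┘ ╷ │
│     │     │ │
└─────┴─────┴─┘

Path to Q:

┌─┬─┬─┬───────┐
│A│ │ │       │
│ │ │ ╵ ╷ ╶───┤
│↓│ │   │Q ← ↰│
│ ╵ ├───┴───╴ │
│↓  │↱ → → → ↑│
│ ┌─┘ ┌─┬───┐ │
│↓│  ↑│ │   │ │
│ │ ╷ │ │ ╷ ╵ │
│↓│ │↑│ │ │   │
│ └─┤ │ ╵ ├───┤
│↳ ↓│↑│   │   │
├─╴ ╵ │ ╶─┘ ╷ │
│  ↳ ↑│     │ │
└─────┴─────┴─┘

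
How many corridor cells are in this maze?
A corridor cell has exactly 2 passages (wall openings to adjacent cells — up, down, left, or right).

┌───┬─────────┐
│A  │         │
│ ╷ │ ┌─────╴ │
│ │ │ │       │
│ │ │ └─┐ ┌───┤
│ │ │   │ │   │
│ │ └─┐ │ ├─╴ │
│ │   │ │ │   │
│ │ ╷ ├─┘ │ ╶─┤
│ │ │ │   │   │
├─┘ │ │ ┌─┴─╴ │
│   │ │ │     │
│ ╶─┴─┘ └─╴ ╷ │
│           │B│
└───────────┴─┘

Counting cells with exactly 2 passages:
Total corridor cells: 37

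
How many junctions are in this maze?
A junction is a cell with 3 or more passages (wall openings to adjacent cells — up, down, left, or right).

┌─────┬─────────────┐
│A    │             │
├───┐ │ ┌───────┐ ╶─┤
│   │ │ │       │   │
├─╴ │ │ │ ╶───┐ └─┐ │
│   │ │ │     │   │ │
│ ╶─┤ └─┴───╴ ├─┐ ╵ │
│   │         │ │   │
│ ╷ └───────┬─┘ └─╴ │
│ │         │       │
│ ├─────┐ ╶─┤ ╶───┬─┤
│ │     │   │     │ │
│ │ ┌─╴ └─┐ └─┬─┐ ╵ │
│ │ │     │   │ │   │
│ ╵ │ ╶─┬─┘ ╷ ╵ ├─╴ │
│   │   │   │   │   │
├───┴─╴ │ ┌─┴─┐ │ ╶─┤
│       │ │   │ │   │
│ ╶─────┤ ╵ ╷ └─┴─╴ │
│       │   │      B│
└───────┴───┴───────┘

Checking each cell for number of passages:

Junctions found (3+ passages):
  (0, 8): 3 passages
  (3, 0): 3 passages
  (3, 9): 3 passages
  (4, 4): 3 passages
  (4, 7): 3 passages
  (6, 3): 3 passages
  (6, 5): 3 passages
  (6, 9): 3 passages
  (7, 7): 3 passages
Total junctions: 9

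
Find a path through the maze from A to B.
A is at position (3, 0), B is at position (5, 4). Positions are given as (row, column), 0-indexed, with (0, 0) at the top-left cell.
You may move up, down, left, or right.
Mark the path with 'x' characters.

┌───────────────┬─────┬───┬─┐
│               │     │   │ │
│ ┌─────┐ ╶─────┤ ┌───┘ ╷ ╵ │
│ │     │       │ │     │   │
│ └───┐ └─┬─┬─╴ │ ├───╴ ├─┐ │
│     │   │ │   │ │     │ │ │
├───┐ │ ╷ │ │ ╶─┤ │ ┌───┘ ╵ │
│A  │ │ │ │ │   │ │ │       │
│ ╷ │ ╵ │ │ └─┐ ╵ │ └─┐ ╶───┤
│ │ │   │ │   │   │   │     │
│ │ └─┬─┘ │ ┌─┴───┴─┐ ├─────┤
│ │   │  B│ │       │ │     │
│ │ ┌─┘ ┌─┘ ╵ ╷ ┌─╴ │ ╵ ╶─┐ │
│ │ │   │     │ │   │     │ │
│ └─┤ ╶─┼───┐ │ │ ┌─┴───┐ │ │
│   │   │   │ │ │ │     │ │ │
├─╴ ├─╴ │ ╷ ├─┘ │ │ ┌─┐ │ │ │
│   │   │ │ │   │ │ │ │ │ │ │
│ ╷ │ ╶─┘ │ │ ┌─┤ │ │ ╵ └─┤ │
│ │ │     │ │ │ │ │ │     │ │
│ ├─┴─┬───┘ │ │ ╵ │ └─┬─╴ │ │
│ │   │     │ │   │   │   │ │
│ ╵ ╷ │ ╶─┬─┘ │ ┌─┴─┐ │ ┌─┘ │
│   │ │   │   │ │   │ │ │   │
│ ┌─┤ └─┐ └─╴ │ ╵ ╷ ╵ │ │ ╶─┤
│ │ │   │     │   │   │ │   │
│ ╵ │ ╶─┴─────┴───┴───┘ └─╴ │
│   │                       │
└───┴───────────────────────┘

Finding the shortest path from (3, 0) to (5, 4):
Path length: 88 steps
Directions: down → down → down → down → right → down → left → down → down → down → right → up → right → down → down → down → right → right → right → right → right → right → right → right → right → up → up → up → right → up → left → up → up → left → left → down → down → down → right → down → down → left → up → left → down → left → up → up → right → up → up → up → up → right → up → left → left → down → down → down → left → down → down → down → down → left → left → up → left → up → right → right → up → up → up → left → down → down → left → left → up → right → up → left → up → right → up → right

Solution:

┌───────────────┬─────┬───┬─┐
│               │     │   │ │
│ ┌─────┐ ╶─────┤ ┌───┘ ╷ ╵ │
│ │     │       │ │     │   │
│ └───┐ └─┬─┬─╴ │ ├───╴ ├─┐ │
│     │   │ │   │ │     │ │ │
├───┐ │ ╷ │ │ ╶─┤ │ ┌───┘ ╵ │
│A  │ │ │ │ │   │ │ │       │
│ ╷ │ ╵ │ │ └─┐ ╵ │ └─┐ ╶───┤
│x│ │   │ │   │   │   │     │
│ │ └─┬─┘ │ ┌─┴───┴─┐ ├─────┤
│x│   │x B│ │  x x x│ │     │
│ │ ┌─┘ ┌─┘ ╵ ╷ ┌─╴ │ ╵ ╶─┐ │
│x│ │x x│     │x│x x│     │ │
│ └─┤ ╶─┼───┐ │ │ ┌─┴───┐ │ │
│x x│x x│x x│ │x│x│x x x│ │ │
├─╴ ├─╴ │ ╷ ├─┘ │ │ ┌─┐ │ │ │
│x x│x x│x│x│x x│x│x│ │x│ │ │
│ ╷ │ ╶─┘ │ │ ┌─┤ │ │ ╵ └─┤ │
│x│ │x x x│x│x│ │x│x│  x x│ │
│ ├─┴─┬───┘ │ │ ╵ │ └─┬─╴ │ │
│x│x x│x x x│x│x x│x x│x x│ │
│ ╵ ╷ │ ╶─┬─┘ │ ┌─┴─┐ │ ┌─┘ │
│x x│x│x x│  x│x│x x│x│x│   │
│ ┌─┤ └─┐ └─╴ │ ╵ ╷ ╵ │ │ ╶─┤
│ │ │x  │x x x│x x│x x│x│   │
│ ╵ │ ╶─┴─────┴───┴───┘ └─╴ │
│   │x x x x x x x x x x    │
└───┴───────────────────────┘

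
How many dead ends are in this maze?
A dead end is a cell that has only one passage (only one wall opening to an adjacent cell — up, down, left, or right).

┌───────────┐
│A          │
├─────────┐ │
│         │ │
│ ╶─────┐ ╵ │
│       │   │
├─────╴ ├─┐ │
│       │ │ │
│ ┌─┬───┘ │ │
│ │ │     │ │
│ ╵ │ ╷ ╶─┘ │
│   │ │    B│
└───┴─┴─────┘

Checking each cell for number of passages:

Dead ends found at positions:
  (0, 0)
  (3, 4)
  (4, 1)
  (5, 2)
Total dead ends: 4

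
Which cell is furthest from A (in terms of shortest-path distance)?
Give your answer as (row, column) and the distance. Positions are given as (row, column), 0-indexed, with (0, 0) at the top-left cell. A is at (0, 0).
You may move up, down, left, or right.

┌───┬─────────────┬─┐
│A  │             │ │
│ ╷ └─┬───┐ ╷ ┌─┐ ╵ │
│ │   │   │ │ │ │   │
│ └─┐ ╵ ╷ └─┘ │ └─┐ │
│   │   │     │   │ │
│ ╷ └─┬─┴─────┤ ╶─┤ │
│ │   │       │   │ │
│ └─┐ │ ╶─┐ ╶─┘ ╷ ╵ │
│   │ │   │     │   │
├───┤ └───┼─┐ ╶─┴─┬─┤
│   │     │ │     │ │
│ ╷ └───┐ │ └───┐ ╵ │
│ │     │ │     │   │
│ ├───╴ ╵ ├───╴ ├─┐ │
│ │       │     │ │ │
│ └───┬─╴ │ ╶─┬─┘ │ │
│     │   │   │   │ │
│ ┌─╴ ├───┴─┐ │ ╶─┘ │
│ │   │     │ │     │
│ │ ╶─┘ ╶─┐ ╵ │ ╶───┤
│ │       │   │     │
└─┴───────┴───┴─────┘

Computing BFS distances from A to all cells:
Furthest cell: (5, 5)
Distance: 42 steps

Path from A to the furthest cell:

┌───┬─────────────┬─┐
│A  │             │ │
│ ╷ └─┬───┐ ╷ ┌─┐ ╵ │
│↓│   │   │ │ │ │   │
│ └─┐ ╵ ╷ └─┘ │ └─┐ │
│↳ ↓│   │     │   │ │
│ ╷ └─┬─┴─────┤ ╶─┤ │
│ │↳ ↓│       │   │ │
│ └─┐ │ ╶─┐ ╶─┘ ╷ ╵ │
│   │↓│   │     │   │
├───┤ └───┼─┐ ╶─┴─┬─┤
│↓ ↰│↳ → ↓│B│     │ │
│ ╷ └───┐ │ └───┐ ╵ │
│↓│↑ ← ↰│↓│↑ ← ↰│   │
│ ├───╴ ╵ ├───╴ ├─┐ │
│↓│    ↑ ↲│↱ → ↑│ │ │
│ └───┬─╴ │ ╶─┬─┘ │ │
│↳ → ↓│   │↑ ↰│   │ │
│ ┌─╴ ├───┴─┐ │ ╶─┘ │
│ │↓ ↲│↱ → ↓│↑│     │
│ │ ╶─┘ ╶─┐ ╵ │ ╶───┤
│ │↳ → ↑  │↳ ↑│     │
└─┴───────┴───┴─────┘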